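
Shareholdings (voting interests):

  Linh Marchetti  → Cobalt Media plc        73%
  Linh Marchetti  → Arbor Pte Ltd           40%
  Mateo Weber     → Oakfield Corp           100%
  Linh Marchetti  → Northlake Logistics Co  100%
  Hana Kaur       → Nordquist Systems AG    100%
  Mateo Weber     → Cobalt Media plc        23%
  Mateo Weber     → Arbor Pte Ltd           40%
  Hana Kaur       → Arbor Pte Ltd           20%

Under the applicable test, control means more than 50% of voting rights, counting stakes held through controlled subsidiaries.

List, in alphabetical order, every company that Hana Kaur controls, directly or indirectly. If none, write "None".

Hana holds 100% of Nordquist, so Hana controls Nordquist.
No other company's threshold is met.

Nordquist Systems AG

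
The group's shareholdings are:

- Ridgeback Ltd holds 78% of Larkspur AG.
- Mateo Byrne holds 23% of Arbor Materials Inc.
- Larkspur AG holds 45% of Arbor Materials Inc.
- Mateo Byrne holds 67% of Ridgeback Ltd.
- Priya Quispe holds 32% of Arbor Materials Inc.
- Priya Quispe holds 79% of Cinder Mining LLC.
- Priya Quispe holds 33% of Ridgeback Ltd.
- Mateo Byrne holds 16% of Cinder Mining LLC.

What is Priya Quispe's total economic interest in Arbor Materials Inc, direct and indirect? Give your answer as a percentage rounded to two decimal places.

43.58%

Priya reaches Arbor along 2 paths.
Via Ridgeback → Larkspur: 33% × 78% × 45% = 11.583%.
Direct stake: 32% = 32%.
Total: 11.583% + 32% = 43.583%.
Rounded: 43.58%.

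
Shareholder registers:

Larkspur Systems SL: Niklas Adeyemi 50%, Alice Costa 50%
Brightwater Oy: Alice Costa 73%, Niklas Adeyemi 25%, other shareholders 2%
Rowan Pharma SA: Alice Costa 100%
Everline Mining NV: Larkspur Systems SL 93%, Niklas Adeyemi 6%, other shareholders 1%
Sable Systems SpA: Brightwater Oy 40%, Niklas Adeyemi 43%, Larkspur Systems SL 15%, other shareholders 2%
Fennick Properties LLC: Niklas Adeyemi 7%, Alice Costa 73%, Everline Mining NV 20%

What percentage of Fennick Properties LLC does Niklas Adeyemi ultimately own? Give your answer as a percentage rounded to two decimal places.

Niklas reaches Fennick along 3 paths.
Direct stake: 7% = 7%.
Via Larkspur → Everline: 50% × 93% × 20% = 9.3%.
Via Everline: 6% × 20% = 1.2%.
Total: 7% + 9.3% + 1.2% = 17.5%.
Rounded: 17.50%.

17.50%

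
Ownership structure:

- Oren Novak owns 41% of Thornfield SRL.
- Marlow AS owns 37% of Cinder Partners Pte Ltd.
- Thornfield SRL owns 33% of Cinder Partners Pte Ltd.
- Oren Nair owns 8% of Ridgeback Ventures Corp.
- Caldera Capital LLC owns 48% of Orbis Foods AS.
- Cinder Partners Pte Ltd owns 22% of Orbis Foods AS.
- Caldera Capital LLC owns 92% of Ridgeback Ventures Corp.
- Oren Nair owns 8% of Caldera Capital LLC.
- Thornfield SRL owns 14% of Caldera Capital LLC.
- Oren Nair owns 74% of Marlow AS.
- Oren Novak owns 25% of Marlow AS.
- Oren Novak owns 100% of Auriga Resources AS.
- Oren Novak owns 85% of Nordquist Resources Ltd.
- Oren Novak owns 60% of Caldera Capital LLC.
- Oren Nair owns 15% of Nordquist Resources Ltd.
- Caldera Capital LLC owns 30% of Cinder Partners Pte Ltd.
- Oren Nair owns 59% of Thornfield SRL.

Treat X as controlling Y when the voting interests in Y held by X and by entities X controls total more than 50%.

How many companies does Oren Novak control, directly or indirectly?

4

Oren Novak holds 85% of Nordquist, so Oren Novak controls Nordquist.
Oren Novak holds 60% of Caldera, so Oren Novak controls Caldera.
Oren Novak holds 100% of Auriga, so Oren Novak controls Auriga.
Caldera holds 92% of Ridgeback, so Oren Novak controls Ridgeback.
No other company's threshold is met.
Oren Novak controls 4 companies.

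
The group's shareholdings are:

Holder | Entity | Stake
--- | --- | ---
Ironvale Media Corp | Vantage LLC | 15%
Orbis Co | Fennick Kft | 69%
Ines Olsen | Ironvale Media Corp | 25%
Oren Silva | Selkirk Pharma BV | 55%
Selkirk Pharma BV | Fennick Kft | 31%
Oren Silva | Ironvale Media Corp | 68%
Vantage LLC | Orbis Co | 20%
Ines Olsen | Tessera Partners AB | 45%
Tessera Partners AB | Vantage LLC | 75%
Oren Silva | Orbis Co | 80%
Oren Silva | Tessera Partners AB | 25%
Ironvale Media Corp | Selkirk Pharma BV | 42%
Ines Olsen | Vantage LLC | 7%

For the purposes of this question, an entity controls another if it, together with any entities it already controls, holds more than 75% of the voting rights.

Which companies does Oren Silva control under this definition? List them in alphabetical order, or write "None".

Orbis Co

Oren holds 80% of Orbis, so Oren controls Orbis.
No other company's threshold is met.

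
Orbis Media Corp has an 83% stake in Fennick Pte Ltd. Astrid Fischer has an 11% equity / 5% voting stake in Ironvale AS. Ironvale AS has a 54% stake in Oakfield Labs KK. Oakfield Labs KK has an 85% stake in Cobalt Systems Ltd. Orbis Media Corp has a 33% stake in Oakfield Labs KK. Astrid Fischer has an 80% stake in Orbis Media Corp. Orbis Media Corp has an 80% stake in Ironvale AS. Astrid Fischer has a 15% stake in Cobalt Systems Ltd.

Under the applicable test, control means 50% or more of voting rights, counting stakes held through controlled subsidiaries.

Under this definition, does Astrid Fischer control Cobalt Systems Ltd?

Astrid holds 80% of Orbis, so Astrid controls Orbis.
Astrid and Orbis together hold 5% + 80% = 85% of Ironvale, so Astrid controls Ironvale.
Orbis and Ironvale together hold 33% + 54% = 87% of Oakfield, so Astrid controls Oakfield.
Oakfield and Astrid together hold 85% + 15% = 100% of Cobalt, so Astrid controls Cobalt.

Yes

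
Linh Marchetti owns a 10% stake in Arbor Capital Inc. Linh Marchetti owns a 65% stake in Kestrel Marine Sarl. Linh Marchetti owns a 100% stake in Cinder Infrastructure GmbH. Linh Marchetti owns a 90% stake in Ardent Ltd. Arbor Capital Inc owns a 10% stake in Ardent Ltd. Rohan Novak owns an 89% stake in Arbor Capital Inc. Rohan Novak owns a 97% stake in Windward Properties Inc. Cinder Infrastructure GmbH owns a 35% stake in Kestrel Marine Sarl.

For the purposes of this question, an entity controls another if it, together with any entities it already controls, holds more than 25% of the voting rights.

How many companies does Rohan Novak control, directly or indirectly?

2

Rohan holds 97% of Windward, so Rohan controls Windward.
Rohan holds 89% of Arbor, so Rohan controls Arbor.
No other company's threshold is met.
Rohan controls 2 companies.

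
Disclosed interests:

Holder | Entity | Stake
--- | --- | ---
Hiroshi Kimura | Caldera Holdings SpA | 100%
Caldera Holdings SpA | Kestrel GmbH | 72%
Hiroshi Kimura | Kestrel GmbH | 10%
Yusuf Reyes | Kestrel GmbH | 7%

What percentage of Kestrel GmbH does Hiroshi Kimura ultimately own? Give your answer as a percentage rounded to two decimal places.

82.00%

Hiroshi reaches Kestrel along 2 paths.
Direct stake: 10% = 10%.
Via Caldera: 100% × 72% = 72%.
Total: 10% + 72% = 82%.
Rounded: 82.00%.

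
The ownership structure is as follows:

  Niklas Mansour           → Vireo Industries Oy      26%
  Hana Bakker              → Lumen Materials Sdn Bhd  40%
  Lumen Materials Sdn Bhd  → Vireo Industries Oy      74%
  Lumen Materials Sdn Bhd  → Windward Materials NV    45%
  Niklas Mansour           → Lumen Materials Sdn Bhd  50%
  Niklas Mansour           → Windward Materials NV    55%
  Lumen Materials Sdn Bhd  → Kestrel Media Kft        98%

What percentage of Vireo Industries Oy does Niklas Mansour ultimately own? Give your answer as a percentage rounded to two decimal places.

Niklas reaches Vireo along 2 paths.
Direct stake: 26% = 26%.
Via Lumen: 50% × 74% = 37%.
Total: 26% + 37% = 63%.
Rounded: 63.00%.

63.00%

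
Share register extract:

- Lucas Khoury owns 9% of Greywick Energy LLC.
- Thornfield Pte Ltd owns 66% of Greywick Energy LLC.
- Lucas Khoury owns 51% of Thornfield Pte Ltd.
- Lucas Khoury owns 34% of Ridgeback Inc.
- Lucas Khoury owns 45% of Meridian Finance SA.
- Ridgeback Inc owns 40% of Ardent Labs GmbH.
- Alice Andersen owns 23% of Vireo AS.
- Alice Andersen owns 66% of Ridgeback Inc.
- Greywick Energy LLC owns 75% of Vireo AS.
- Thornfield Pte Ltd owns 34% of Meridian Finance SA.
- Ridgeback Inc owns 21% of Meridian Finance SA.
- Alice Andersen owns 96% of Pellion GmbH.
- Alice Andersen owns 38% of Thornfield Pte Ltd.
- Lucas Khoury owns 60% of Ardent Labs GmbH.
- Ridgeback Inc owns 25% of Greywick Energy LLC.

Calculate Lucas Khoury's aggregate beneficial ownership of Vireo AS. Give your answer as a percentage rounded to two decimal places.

38.37%

Lucas reaches Vireo along 3 paths.
Via Ridgeback → Greywick: 34% × 25% × 75% = 6.375%.
Via Greywick: 9% × 75% = 6.75%.
Via Thornfield → Greywick: 51% × 66% × 75% = 25.245%.
Total: 6.375% + 6.75% + 25.245% = 38.37%.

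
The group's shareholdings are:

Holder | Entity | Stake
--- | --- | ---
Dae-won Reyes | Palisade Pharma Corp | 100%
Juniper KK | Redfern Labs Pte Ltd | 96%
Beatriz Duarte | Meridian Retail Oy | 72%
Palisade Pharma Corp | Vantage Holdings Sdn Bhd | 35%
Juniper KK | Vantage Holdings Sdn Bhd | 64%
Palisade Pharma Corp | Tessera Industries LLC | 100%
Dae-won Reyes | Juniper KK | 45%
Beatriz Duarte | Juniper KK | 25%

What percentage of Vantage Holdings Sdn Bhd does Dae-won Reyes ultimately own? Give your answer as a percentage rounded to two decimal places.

63.80%

Dae-won reaches Vantage along 2 paths.
Via Palisade: 100% × 35% = 35%.
Via Juniper: 45% × 64% = 28.8%.
Total: 35% + 28.8% = 63.8%.
Rounded: 63.80%.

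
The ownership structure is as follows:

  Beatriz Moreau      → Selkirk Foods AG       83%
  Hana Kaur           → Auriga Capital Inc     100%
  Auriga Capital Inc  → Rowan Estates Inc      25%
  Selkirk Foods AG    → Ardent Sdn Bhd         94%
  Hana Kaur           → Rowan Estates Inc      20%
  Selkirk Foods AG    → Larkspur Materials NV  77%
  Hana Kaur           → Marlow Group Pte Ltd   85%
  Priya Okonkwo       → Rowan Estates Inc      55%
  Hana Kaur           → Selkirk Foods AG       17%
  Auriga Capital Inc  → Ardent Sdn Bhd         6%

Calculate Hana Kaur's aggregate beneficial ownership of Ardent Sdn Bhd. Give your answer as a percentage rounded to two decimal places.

Hana reaches Ardent along 2 paths.
Via Auriga: 100% × 6% = 6%.
Via Selkirk: 17% × 94% = 15.98%.
Total: 6% + 15.98% = 21.98%.

21.98%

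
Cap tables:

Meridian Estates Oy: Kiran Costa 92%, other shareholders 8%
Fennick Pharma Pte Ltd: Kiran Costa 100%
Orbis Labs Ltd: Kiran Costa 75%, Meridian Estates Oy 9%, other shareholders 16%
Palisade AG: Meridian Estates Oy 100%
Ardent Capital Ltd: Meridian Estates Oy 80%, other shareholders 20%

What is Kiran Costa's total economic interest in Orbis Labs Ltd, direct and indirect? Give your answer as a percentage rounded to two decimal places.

Kiran reaches Orbis along 2 paths.
Direct stake: 75% = 75%.
Via Meridian: 92% × 9% = 8.28%.
Total: 75% + 8.28% = 83.28%.

83.28%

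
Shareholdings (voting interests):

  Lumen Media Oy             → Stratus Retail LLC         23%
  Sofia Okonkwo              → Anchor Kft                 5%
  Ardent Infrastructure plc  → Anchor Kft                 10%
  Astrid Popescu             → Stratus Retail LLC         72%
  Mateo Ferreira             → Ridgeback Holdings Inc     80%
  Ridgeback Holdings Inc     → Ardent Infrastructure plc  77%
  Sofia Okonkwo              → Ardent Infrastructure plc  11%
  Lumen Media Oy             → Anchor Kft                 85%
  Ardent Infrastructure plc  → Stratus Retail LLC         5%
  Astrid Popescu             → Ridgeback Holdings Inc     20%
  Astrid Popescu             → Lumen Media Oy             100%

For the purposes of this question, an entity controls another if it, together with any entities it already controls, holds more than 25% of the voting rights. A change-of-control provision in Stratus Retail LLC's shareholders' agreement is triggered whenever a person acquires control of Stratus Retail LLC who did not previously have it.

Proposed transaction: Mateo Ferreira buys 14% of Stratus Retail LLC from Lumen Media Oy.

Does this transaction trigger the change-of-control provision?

No

The purchase adds only to Mateo's holdings (Lumen's stake shrinks), so Mateo is the only person who could newly come to control Stratus.
Mateo holds 80% of Ridgeback, so Mateo controls Ridgeback.
Ridgeback holds 77% of Ardent, so Mateo controls Ardent.
In Stratus, Mateo's side holds only 5%, not > 25%.
So before the transaction, Mateo does not control Stratus.
After the purchase, Mateo holds 14% of Stratus directly, and Lumen's stake falls to 9%.
After the transaction, Mateo's side holds 5% + 14% = 19% of Stratus, not > 25%, so Mateo still does not control Stratus.
No new person acquires control, so the clause is not triggered.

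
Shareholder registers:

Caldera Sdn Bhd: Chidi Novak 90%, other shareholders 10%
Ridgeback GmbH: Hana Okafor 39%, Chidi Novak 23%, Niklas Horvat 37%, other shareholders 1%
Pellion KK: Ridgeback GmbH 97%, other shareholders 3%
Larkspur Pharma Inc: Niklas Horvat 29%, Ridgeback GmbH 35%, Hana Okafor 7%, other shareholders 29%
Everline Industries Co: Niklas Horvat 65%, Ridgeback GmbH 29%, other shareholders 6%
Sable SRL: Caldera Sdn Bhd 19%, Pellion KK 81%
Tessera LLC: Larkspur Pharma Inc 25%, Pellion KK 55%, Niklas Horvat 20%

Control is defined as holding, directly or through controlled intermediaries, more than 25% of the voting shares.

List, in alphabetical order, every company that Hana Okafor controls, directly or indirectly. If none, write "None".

Everline Industries Co, Larkspur Pharma Inc, Pellion KK, Ridgeback GmbH, Sable SRL, Tessera LLC

Hana holds 39% of Ridgeback, so Hana controls Ridgeback.
Ridgeback holds 97% of Pellion, so Hana controls Pellion.
Ridgeback and Hana together hold 35% + 7% = 42% of Larkspur, so Hana controls Larkspur.
Ridgeback holds 29% of Everline, so Hana controls Everline.
Pellion holds 81% of Sable, so Hana controls Sable.
Larkspur and Pellion together hold 25% + 55% = 80% of Tessera, so Hana controls Tessera.
No other company's threshold is met.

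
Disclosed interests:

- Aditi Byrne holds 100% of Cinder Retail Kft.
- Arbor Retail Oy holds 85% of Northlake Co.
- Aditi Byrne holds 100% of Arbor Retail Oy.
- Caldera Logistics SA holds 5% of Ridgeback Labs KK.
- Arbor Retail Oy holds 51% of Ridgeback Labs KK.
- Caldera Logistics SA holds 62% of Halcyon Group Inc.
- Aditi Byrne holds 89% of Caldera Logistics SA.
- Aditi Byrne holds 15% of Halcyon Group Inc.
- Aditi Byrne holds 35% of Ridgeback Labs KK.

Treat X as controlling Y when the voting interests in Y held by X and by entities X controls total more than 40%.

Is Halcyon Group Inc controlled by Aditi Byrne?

Aditi holds 89% of Caldera, so Aditi controls Caldera.
Caldera and Aditi together hold 62% + 15% = 77% of Halcyon, so Aditi controls Halcyon.

Yes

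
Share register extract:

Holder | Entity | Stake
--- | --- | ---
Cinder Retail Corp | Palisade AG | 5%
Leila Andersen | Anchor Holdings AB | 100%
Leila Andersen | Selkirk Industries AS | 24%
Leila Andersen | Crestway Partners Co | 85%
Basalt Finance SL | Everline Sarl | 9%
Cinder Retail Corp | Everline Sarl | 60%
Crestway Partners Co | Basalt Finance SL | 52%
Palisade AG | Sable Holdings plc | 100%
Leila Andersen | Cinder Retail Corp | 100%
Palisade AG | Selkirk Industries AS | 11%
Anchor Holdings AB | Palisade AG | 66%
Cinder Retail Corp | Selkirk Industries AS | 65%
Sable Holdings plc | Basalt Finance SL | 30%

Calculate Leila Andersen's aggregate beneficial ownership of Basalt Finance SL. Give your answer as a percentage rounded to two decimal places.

Leila reaches Basalt along 3 paths.
Via Anchor → Palisade → Sable: 100% × 66% × 100% × 30% = 19.8%.
Via Cinder → Palisade → Sable: 100% × 5% × 100% × 30% = 1.5%.
Via Crestway: 85% × 52% = 44.2%.
Total: 19.8% + 1.5% + 44.2% = 65.5%.
Rounded: 65.50%.

65.50%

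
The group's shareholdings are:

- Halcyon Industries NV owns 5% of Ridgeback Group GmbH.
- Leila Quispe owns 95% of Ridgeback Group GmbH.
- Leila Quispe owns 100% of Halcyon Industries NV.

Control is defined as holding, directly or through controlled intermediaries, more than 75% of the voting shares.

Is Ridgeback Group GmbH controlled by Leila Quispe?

Yes

Leila holds 100% of Halcyon, so Leila controls Halcyon.
Leila and Halcyon together hold 95% + 5% = 100% of Ridgeback, so Leila controls Ridgeback.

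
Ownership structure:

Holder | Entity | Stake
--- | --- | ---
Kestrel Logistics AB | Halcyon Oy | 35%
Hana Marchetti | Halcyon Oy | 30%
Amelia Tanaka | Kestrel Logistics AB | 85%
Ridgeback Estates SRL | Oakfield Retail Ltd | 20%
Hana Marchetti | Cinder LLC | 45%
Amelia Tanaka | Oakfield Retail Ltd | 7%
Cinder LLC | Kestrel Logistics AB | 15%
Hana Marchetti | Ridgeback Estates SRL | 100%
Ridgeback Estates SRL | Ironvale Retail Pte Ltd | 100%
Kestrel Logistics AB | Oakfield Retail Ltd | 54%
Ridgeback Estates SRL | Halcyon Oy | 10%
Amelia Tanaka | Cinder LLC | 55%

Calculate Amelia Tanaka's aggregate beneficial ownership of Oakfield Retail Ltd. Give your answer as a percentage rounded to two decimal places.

Amelia reaches Oakfield along 3 paths.
Via Kestrel: 85% × 54% = 45.9%.
Via Cinder → Kestrel: 55% × 15% × 54% = 4.455%.
Direct stake: 7% = 7%.
Total: 45.9% + 4.455% + 7% = 57.355%.
Rounded: 57.36%.

57.36%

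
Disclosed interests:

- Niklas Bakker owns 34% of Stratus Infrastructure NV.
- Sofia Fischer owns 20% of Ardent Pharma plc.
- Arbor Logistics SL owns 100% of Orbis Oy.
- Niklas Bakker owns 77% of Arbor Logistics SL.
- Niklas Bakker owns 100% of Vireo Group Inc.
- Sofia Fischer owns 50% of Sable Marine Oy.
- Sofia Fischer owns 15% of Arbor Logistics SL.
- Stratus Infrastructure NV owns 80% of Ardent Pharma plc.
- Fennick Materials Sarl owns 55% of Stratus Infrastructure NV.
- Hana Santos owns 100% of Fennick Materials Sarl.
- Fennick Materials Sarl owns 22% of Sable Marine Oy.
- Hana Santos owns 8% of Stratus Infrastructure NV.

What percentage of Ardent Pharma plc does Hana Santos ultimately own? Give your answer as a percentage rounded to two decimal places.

Hana reaches Ardent along 2 paths.
Via Fennick → Stratus: 100% × 55% × 80% = 44%.
Via Stratus: 8% × 80% = 6.4%.
Total: 44% + 6.4% = 50.4%.
Rounded: 50.40%.

50.40%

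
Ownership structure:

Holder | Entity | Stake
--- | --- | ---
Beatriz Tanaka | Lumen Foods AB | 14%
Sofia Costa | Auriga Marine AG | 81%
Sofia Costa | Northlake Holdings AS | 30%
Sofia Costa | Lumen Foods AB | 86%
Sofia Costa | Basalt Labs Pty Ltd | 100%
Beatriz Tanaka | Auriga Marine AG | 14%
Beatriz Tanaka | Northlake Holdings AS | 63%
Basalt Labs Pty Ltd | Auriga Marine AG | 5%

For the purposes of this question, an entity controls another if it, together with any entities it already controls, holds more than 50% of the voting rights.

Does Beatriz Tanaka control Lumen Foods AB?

Beatriz holds 63% of Northlake, so Beatriz controls Northlake.
In Lumen, Beatriz's side holds only 14%, not > 50%.
So Beatriz does not control Lumen.

No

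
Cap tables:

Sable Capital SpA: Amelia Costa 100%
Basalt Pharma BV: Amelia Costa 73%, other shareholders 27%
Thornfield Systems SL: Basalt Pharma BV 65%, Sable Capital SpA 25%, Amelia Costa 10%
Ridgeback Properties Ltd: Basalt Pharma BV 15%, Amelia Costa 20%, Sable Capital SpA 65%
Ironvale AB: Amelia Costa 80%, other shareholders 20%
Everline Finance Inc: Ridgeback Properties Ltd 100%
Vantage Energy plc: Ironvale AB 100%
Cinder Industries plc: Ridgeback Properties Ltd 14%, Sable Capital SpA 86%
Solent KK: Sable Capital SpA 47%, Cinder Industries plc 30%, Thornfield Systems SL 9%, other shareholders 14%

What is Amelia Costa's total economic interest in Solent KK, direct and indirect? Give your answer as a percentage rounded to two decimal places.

84.25%

Amelia reaches Solent along 8 paths.
Via Sable: 100% × 47% = 47%.
Via Basalt → Ridgeback → Cinder: 73% × 15% × 14% × 30% = 0.4599%.
Via Ridgeback → Cinder: 20% × 14% × 30% = 0.84%.
Via Sable → Ridgeback → Cinder: 100% × 65% × 14% × 30% = 2.73%.
Via Sable → Cinder: 100% × 86% × 30% = 25.8%.
Via Basalt → Thornfield: 73% × 65% × 9% = 4.2705%.
Via Sable → Thornfield: 100% × 25% × 9% = 2.25%.
Via Thornfield: 10% × 9% = 0.9%.
Total: 47% + 0.4599% + 0.84% + 2.73% + 25.8% + 4.2705% + 2.25% + 0.9% = 84.2504%.
Rounded: 84.25%.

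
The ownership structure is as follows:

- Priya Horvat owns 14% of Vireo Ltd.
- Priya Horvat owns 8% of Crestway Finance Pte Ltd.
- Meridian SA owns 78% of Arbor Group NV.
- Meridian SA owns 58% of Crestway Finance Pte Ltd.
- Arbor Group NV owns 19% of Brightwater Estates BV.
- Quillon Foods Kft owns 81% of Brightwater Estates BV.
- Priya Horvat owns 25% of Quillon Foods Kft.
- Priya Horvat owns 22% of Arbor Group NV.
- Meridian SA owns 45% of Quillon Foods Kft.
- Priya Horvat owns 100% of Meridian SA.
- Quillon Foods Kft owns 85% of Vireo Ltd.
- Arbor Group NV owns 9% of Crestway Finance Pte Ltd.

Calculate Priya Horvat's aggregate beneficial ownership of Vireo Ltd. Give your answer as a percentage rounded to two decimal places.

73.50%

Priya reaches Vireo along 3 paths.
Direct stake: 14% = 14%.
Via Quillon: 25% × 85% = 21.25%.
Via Meridian → Quillon: 100% × 45% × 85% = 38.25%.
Total: 14% + 21.25% + 38.25% = 73.5%.
Rounded: 73.50%.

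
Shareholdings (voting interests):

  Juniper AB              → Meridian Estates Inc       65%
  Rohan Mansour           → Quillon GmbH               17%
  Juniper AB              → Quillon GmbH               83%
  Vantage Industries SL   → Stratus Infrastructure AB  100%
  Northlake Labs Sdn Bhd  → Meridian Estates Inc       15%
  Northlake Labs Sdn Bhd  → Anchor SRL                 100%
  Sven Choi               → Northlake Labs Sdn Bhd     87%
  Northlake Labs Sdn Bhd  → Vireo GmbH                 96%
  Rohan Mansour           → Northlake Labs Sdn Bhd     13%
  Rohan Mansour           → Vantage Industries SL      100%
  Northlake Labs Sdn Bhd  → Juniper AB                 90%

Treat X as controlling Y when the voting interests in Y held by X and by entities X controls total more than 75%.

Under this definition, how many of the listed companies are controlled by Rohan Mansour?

Rohan holds 100% of Vantage, so Rohan controls Vantage.
Vantage holds 100% of Stratus, so Rohan controls Stratus.
No other company's threshold is met.
Rohan controls 2 companies.

2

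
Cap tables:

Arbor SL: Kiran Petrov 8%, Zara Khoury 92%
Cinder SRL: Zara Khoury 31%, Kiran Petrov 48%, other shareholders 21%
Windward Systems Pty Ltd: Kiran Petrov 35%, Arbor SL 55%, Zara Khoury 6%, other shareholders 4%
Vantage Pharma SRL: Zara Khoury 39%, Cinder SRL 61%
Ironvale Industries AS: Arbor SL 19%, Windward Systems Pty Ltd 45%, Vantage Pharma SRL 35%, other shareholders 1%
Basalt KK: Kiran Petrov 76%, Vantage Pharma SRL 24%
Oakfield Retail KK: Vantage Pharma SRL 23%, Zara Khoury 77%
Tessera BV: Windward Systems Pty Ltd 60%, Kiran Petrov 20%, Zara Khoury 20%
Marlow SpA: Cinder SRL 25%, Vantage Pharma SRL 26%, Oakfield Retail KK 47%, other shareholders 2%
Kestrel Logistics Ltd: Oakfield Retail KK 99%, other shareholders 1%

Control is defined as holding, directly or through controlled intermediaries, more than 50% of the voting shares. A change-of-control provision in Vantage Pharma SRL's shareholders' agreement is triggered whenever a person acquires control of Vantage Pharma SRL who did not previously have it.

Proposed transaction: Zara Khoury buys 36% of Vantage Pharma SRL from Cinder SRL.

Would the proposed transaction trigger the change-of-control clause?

The purchase adds only to Zara's holdings (Cinder's stake shrinks), so Zara is the only person who could newly come to control Vantage.
Zara holds 92% of Arbor, so Zara controls Arbor.
Arbor and Zara together hold 55% + 6% = 61% of Windward, so Zara controls Windward.
Arbor and Windward together hold 19% + 45% = 64% of Ironvale, so Zara controls Ironvale.
Zara holds 77% of Oakfield, so Zara controls Oakfield.
Windward and Zara together hold 60% + 20% = 80% of Tessera, so Zara controls Tessera.
Oakfield holds 99% of Kestrel, so Zara controls Kestrel.
In Vantage, Zara's side holds only 39%, not > 50%.
So before the transaction, Zara does not control Vantage.
After the purchase, Zara's direct stake in Vantage rises to 39% + 36% = 75%, and Cinder's stake falls to 25%.
Zara holds 75% of Vantage, so Zara controls Vantage.
Zara did not control Vantage before and does after, so the clause is triggered.

Yes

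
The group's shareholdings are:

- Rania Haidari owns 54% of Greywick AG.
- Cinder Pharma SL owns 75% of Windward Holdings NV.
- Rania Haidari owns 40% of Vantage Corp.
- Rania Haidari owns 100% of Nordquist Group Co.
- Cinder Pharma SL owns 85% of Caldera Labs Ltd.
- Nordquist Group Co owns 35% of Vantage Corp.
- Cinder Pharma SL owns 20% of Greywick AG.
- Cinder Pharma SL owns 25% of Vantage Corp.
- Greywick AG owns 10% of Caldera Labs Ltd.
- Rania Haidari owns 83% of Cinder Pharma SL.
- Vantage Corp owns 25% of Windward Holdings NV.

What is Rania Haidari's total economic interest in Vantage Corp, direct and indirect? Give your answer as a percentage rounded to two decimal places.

Rania reaches Vantage along 3 paths.
Via Cinder: 83% × 25% = 20.75%.
Via Nordquist: 100% × 35% = 35%.
Direct stake: 40% = 40%.
Total: 20.75% + 35% + 40% = 95.75%.

95.75%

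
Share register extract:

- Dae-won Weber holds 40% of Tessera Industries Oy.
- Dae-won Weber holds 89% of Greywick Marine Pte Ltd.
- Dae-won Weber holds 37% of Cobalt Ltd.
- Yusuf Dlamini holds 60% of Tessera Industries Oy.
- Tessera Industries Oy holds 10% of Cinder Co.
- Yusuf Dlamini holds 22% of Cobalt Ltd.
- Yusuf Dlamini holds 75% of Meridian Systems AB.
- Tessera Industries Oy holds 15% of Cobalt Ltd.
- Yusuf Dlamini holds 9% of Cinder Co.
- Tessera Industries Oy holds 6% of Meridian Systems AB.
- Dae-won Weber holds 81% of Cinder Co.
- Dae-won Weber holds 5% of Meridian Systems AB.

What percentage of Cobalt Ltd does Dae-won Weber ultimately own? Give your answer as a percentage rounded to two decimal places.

Dae-won reaches Cobalt along 2 paths.
Via Tessera: 40% × 15% = 6%.
Direct stake: 37% = 37%.
Total: 6% + 37% = 43%.
Rounded: 43.00%.

43.00%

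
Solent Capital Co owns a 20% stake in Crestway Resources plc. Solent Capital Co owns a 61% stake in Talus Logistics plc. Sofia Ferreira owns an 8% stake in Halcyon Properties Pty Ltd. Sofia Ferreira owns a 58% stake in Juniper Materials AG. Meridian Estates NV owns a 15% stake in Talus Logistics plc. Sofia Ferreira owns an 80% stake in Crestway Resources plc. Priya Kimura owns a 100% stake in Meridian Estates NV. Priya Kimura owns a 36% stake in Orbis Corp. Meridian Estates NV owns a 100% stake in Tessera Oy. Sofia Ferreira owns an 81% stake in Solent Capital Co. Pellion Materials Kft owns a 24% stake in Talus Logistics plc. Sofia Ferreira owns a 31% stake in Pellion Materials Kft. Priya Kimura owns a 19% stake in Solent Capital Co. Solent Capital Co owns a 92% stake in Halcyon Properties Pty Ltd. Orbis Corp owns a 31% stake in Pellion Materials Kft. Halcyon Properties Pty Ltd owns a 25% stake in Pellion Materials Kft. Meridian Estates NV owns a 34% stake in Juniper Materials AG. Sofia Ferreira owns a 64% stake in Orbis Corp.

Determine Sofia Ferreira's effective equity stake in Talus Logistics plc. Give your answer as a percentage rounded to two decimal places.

66.56%

Sofia reaches Talus along 5 paths.
Via Orbis → Pellion: 64% × 31% × 24% = 4.7616%.
Via Halcyon → Pellion: 8% × 25% × 24% = 0.48%.
Via Solent → Halcyon → Pellion: 81% × 92% × 25% × 24% = 4.4712%.
Via Pellion: 31% × 24% = 7.44%.
Via Solent: 81% × 61% = 49.41%.
Total: 4.7616% + 0.48% + 4.4712% + 7.44% + 49.41% = 66.5628%.
Rounded: 66.56%.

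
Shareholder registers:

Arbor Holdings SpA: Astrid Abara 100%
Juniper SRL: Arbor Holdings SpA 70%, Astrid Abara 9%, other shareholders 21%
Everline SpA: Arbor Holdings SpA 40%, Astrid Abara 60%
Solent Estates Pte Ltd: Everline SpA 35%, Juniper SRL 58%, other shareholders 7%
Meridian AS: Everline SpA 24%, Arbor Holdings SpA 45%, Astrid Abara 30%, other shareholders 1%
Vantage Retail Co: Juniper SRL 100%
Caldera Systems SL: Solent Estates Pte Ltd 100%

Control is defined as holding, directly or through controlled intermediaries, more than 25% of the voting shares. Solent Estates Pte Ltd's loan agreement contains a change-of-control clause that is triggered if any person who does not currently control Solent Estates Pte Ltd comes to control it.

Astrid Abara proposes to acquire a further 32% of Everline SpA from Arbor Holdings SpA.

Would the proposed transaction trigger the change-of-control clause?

No

The purchase adds only to Astrid's holdings (Arbor's stake shrinks), so Astrid is the only person who could newly come to control Solent.
Astrid holds 100% of Arbor, so Astrid controls Arbor.
Arbor and Astrid together hold 40% + 60% = 100% of Everline, so Astrid controls Everline.
Arbor and Astrid together hold 70% + 9% = 79% of Juniper, so Astrid controls Juniper.
Everline and Juniper together hold 35% + 58% = 93% of Solent, so Astrid controls Solent.
So Astrid already controls Solent before the transaction.
After the purchase, Astrid's direct stake in Everline rises to 60% + 32% = 92%, and Arbor's stake falls to 8%.
Astrid controlled Solent already, so this is not a new person acquiring control; every other person's position is unchanged or reduced.
No new person acquires control, so the clause is not triggered.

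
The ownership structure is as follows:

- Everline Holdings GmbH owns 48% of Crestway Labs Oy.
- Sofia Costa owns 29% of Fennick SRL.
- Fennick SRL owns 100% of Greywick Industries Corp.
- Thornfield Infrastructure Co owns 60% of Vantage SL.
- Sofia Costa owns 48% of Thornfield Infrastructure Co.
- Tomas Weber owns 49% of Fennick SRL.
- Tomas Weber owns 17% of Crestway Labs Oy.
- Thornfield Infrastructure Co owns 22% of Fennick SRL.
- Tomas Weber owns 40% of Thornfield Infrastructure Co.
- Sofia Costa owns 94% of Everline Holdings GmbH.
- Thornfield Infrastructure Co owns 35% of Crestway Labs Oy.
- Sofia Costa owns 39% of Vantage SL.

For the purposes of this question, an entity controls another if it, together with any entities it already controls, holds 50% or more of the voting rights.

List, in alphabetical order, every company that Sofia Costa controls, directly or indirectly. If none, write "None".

Everline Holdings GmbH

Sofia holds 94% of Everline, so Sofia controls Everline.
No other company's threshold is met.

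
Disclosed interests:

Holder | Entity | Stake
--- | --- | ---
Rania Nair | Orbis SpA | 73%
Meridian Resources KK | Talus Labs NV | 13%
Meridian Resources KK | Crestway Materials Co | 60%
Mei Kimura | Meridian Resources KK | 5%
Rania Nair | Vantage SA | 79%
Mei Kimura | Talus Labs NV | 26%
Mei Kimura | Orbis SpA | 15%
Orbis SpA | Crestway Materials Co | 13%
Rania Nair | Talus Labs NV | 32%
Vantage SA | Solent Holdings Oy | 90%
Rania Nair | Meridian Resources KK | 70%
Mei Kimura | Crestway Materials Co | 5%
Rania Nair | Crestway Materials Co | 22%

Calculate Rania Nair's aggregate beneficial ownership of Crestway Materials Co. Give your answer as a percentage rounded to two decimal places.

Rania reaches Crestway along 3 paths.
Via Meridian: 70% × 60% = 42%.
Via Orbis: 73% × 13% = 9.49%.
Direct stake: 22% = 22%.
Total: 42% + 9.49% + 22% = 73.49%.

73.49%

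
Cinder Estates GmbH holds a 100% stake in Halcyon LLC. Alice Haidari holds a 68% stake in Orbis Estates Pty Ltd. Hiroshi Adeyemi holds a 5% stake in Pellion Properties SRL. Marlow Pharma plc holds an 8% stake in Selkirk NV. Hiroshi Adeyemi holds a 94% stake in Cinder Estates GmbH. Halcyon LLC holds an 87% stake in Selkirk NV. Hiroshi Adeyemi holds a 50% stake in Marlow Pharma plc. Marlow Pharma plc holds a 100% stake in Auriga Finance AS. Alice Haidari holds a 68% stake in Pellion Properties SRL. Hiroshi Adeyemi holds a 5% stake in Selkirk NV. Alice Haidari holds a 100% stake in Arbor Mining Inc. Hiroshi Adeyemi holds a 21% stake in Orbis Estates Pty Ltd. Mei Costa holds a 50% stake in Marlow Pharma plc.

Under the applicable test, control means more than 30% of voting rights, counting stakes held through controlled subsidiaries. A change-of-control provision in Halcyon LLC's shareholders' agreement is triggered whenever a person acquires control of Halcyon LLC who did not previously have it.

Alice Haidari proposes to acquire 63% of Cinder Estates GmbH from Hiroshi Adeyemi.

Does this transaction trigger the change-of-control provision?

Yes

The purchase adds only to Alice's holdings (Hiroshi's stake shrinks), so Alice is the only person who could newly come to control Halcyon.
Alice holds 68% of Orbis, so Alice controls Orbis.
Alice holds 68% of Pellion, so Alice controls Pellion.
Alice holds 100% of Arbor, so Alice controls Arbor.
Neither Alice nor any entity Alice controls holds any voting interest in Halcyon.
So before the transaction, Alice does not control Halcyon.
After the purchase, Alice holds 63% of Cinder directly, and Hiroshi's stake falls to 31%.
Alice holds 63% of Cinder, so Alice controls Cinder.
Cinder holds 100% of Halcyon, so Alice controls Halcyon.
Alice did not control Halcyon before and does after, so the clause is triggered.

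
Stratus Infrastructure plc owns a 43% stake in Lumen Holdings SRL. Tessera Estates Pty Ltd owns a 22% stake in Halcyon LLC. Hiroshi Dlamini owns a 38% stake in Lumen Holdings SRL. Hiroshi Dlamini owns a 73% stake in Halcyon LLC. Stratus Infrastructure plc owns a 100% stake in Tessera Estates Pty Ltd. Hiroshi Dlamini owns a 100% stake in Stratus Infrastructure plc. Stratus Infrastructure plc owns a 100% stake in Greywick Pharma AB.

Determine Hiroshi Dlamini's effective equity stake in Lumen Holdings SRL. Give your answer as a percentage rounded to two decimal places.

Hiroshi reaches Lumen along 2 paths.
Via Stratus: 100% × 43% = 43%.
Direct stake: 38% = 38%.
Total: 43% + 38% = 81%.
Rounded: 81.00%.

81.00%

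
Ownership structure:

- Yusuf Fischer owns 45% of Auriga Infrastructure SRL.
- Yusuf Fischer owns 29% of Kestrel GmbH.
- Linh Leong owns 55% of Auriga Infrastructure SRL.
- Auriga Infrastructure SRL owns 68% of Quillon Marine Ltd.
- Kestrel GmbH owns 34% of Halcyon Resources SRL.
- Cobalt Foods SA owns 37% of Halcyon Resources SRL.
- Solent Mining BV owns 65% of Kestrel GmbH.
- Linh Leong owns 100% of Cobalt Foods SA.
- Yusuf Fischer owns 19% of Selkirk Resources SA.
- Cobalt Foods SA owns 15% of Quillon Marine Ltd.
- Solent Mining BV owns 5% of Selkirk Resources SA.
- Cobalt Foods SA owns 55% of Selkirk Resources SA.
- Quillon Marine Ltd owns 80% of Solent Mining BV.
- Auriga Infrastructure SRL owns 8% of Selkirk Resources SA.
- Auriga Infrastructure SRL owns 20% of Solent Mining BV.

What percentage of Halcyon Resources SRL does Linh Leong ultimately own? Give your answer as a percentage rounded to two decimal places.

Linh reaches Halcyon along 4 paths.
Via Cobalt: 100% × 37% = 37%.
Via Cobalt → Quillon → Solent → Kestrel: 100% × 15% × 80% × 65% × 34% = 2.652%.
Via Auriga → Quillon → Solent → Kestrel: 55% × 68% × 80% × 65% × 34% = 6.61232%.
Via Auriga → Solent → Kestrel: 55% × 20% × 65% × 34% = 2.431%.
Total: 37% + 2.652% + 6.61232% + 2.431% = 48.69532%.
Rounded: 48.70%.

48.70%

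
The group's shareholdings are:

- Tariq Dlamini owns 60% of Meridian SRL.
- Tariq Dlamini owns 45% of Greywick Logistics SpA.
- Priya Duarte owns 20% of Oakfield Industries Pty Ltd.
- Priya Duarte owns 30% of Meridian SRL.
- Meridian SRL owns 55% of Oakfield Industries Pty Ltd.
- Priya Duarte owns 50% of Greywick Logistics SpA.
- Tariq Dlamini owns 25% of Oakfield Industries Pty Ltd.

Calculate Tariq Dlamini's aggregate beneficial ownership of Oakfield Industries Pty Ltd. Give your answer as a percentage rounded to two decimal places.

58.00%

Tariq reaches Oakfield along 2 paths.
Direct stake: 25% = 25%.
Via Meridian: 60% × 55% = 33%.
Total: 25% + 33% = 58%.
Rounded: 58.00%.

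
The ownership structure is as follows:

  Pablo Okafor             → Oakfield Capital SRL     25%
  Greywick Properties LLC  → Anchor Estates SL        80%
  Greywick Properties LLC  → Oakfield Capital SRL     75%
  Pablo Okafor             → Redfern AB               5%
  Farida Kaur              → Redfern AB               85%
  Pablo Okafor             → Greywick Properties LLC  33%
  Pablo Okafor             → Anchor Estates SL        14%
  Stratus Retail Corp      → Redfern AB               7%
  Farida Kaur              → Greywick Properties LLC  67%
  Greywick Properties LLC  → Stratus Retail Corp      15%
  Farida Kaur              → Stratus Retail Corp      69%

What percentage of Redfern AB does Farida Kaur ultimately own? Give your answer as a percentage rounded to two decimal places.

Farida reaches Redfern along 3 paths.
Via Greywick → Stratus: 67% × 15% × 7% = 0.7035%.
Via Stratus: 69% × 7% = 4.83%.
Direct stake: 85% = 85%.
Total: 0.7035% + 4.83% + 85% = 90.5335%.
Rounded: 90.53%.

90.53%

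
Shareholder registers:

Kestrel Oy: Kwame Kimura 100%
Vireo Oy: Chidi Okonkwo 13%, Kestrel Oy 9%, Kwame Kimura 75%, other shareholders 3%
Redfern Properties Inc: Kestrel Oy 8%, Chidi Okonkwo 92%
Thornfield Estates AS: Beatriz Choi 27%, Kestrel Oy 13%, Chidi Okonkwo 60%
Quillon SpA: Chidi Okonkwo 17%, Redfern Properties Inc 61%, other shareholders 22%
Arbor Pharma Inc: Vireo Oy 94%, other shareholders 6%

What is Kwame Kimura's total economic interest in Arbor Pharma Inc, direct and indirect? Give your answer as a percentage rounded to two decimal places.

Kwame reaches Arbor along 2 paths.
Via Kestrel → Vireo: 100% × 9% × 94% = 8.46%.
Via Vireo: 75% × 94% = 70.5%.
Total: 8.46% + 70.5% = 78.96%.

78.96%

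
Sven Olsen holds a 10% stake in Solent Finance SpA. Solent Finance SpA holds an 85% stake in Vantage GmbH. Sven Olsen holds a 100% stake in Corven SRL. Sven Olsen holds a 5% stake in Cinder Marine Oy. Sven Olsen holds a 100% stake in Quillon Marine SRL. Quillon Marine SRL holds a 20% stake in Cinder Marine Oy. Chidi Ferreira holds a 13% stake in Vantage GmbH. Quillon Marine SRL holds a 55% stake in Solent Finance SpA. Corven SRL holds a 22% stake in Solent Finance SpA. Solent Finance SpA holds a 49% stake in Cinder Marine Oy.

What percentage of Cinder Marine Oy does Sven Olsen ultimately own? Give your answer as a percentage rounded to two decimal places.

67.63%

Sven reaches Cinder along 5 paths.
Direct stake: 5% = 5%.
Via Corven → Solent: 100% × 22% × 49% = 10.78%.
Via Quillon → Solent: 100% × 55% × 49% = 26.95%.
Via Solent: 10% × 49% = 4.9%.
Via Quillon: 100% × 20% = 20%.
Total: 5% + 10.78% + 26.95% + 4.9% + 20% = 67.63%.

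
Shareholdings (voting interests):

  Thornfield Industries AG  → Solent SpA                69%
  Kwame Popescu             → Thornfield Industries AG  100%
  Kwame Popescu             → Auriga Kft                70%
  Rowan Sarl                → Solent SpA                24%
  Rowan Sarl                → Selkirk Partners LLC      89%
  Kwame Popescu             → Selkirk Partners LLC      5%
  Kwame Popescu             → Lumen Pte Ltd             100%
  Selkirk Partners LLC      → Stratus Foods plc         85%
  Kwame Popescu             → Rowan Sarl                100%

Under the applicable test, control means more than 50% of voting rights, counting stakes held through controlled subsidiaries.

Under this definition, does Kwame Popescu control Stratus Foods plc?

Kwame holds 100% of Rowan, so Kwame controls Rowan.
Rowan and Kwame together hold 89% + 5% = 94% of Selkirk, so Kwame controls Selkirk.
Selkirk holds 85% of Stratus, so Kwame controls Stratus.

Yes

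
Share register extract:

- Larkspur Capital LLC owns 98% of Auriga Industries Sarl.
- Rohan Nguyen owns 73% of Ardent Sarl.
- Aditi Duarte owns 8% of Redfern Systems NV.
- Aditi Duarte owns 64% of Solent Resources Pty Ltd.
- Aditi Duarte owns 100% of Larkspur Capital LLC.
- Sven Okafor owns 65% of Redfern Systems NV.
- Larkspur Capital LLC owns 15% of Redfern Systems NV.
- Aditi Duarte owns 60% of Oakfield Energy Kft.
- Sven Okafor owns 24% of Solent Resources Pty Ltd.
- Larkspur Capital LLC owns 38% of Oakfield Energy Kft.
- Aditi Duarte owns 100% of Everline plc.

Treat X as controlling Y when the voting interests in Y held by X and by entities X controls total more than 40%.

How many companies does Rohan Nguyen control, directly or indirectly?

Rohan holds 73% of Ardent, so Rohan controls Ardent.
No other company's threshold is met.
Rohan controls 1 company.

1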